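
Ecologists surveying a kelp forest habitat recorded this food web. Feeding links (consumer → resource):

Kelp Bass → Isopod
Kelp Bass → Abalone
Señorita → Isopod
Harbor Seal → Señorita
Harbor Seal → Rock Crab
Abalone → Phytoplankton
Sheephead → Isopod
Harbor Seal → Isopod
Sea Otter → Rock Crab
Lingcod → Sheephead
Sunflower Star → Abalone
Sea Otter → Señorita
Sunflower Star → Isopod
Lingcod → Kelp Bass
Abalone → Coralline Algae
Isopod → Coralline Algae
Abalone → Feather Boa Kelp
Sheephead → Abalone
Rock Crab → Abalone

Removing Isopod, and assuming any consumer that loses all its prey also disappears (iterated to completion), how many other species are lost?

Remove Isopod.
Round 1: Señorita (all prey gone) → extinct.
No further losses. Total secondary extinctions: 1.

1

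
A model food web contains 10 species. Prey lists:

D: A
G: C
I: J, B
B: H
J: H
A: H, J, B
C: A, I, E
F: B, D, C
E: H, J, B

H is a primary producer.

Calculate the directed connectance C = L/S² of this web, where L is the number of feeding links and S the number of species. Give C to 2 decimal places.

C = 0.18

The web has S = 10 species and L = 18 feeding links.
C = L / S² = 18 / 100 = 0.1800 ≈ 0.18.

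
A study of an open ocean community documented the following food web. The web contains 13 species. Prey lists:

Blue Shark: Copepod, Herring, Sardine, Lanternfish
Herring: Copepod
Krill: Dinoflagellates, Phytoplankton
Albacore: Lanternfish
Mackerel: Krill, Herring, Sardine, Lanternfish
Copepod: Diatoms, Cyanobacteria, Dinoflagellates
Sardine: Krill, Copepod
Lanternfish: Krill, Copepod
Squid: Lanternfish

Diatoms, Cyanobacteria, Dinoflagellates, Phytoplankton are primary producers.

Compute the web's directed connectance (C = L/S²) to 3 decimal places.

The web has S = 13 species and L = 20 feeding links.
C = L / S² = 20 / 169 = 0.1183 ≈ 0.118.

C = 0.118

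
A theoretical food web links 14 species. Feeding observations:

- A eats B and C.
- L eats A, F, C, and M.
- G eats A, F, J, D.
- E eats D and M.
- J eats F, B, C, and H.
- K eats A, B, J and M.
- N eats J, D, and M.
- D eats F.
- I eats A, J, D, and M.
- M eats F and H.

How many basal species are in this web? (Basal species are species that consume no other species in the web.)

4

Basal species (no prey listed): B, H, C, F.
Count: 4.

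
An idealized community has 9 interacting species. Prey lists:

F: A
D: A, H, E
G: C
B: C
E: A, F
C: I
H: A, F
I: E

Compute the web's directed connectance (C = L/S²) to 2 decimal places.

C = 0.15

The web has S = 9 species and L = 12 feeding links.
C = L / S² = 12 / 81 = 0.1481 ≈ 0.15.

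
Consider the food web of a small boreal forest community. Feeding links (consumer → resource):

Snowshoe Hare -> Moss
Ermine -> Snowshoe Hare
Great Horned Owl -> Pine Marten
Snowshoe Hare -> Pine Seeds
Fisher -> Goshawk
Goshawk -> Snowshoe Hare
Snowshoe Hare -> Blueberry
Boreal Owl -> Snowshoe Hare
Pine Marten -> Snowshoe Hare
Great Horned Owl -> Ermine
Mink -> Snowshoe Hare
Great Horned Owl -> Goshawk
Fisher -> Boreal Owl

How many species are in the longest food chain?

4 species

One longest chain: Pine Seeds → Snowshoe Hare → Pine Marten → Great Horned Owl.
It has 4 species and 3 links.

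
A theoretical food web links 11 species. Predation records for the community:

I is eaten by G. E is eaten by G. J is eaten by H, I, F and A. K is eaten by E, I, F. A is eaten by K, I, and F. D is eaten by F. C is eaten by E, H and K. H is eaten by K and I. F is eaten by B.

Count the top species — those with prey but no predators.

Top species (has prey, but nothing eats it): G, B.
Count: 2.

2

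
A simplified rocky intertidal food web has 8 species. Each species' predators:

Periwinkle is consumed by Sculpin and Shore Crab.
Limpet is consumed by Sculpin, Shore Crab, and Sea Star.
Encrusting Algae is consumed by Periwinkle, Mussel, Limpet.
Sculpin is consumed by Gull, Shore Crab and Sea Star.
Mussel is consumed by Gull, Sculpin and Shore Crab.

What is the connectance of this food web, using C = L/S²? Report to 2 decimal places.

C = 0.22

The web has S = 8 species and L = 14 feeding links.
C = L / S² = 14 / 64 = 0.2188 ≈ 0.22.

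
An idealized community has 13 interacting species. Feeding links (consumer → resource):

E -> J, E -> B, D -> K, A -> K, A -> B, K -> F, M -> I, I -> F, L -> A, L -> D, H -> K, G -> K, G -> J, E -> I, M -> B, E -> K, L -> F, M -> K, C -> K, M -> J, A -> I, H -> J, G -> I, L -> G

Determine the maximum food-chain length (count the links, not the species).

One longest chain: F → I → G → L.
It has 4 species and 3 links.

3 links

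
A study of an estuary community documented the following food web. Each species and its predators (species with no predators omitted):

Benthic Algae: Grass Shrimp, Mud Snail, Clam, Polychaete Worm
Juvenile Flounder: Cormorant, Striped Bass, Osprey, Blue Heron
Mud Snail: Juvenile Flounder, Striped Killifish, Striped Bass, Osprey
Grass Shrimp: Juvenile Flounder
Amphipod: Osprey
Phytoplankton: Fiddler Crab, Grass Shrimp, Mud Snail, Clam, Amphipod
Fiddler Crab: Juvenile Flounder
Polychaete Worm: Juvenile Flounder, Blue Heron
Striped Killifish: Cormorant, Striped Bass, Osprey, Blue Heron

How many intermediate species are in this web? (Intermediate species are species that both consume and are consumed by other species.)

Intermediate species (has both prey and predators): Fiddler Crab, Grass Shrimp, Mud Snail, Polychaete Worm, Amphipod, Juvenile Flounder, Striped Killifish.
Count: 7.

7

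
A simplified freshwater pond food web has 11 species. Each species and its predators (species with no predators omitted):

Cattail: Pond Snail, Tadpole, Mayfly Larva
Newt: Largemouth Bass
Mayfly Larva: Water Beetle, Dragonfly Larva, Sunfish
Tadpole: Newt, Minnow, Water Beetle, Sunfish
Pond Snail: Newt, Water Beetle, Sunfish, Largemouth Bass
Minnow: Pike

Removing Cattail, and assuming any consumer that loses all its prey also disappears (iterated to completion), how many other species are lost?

10

Remove Cattail.
Round 1: Pond Snail (all prey gone), Tadpole (all prey gone), Mayfly Larva (all prey gone) → extinct.
Round 2: Newt (all prey gone), Minnow (all prey gone), Water Beetle (all prey gone), Dragonfly Larva (all prey gone), Sunfish (all prey gone) → extinct.
Round 3: Largemouth Bass (all prey gone), Pike (all prey gone) → extinct.
No further losses. Total secondary extinctions: 10.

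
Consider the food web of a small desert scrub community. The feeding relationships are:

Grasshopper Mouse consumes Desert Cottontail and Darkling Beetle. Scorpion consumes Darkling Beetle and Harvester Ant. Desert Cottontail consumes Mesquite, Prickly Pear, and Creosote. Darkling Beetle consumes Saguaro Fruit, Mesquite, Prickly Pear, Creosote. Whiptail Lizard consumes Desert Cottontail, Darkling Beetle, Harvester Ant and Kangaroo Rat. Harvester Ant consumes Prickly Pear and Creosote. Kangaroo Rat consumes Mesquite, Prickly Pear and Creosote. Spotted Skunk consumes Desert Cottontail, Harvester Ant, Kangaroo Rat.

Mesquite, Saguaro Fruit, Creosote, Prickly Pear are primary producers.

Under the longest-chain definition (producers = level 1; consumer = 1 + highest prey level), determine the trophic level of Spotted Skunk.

Trophic level 3

Creosote is a producer → level 1.
Harvester Ant eats Creosote (level 1); other prey at levels: Prickly Pear 1 → level 2.
Spotted Skunk eats Harvester Ant (level 2); other prey at levels: Kangaroo Rat 2, Desert Cottontail 2 → level 3.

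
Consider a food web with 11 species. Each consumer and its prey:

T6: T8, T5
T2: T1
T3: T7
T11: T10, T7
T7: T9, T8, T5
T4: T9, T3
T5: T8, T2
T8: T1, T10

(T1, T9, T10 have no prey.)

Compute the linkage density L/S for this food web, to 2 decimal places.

L/S = 1.36

There are L = 15 links among S = 11 species.
L/S = 15/11 = 1.3636 ≈ 1.36.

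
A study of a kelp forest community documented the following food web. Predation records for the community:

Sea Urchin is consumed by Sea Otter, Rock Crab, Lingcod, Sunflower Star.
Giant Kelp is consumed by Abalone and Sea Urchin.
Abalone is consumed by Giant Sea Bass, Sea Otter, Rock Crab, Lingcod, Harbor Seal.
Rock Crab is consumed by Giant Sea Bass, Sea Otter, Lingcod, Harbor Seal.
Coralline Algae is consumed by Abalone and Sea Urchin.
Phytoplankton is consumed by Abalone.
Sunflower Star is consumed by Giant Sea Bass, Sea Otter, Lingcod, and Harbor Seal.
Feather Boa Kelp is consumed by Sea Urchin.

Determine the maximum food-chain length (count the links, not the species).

One longest chain: Phytoplankton → Abalone → Rock Crab → Harbor Seal.
It has 4 species and 3 links.

3 links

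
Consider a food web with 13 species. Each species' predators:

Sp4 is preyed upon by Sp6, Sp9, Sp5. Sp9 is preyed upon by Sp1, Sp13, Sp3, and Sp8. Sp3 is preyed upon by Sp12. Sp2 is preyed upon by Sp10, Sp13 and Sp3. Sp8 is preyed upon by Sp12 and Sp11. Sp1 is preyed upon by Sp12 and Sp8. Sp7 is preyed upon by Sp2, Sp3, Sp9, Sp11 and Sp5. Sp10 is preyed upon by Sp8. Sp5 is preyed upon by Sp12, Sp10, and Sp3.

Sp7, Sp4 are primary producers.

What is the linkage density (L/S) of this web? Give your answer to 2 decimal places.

L/S = 1.85

There are L = 24 links among S = 13 species.
L/S = 24/13 = 1.8462 ≈ 1.85.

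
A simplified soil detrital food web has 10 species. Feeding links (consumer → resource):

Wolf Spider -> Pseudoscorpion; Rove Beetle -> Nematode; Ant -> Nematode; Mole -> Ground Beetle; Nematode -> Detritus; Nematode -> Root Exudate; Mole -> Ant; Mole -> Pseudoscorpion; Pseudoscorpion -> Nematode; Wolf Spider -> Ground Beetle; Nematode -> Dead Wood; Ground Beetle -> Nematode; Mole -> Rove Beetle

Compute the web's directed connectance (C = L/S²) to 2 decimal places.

The web has S = 10 species and L = 13 feeding links.
C = L / S² = 13 / 100 = 0.1300 ≈ 0.13.

C = 0.13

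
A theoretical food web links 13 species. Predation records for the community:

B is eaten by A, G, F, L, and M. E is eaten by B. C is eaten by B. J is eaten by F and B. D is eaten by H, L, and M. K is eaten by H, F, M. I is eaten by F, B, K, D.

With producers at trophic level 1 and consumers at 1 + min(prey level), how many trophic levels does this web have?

3

Producers (level 1): E, J, C, I.
Following each consumer down to its lowest-level prey: E → B → A (levels 1 through 3).
All prey of A (B 2) are at level 2 or above, so A is at level 1 + 2 = 3.
Every consumer has at least one prey at level 2 or below, so none exceeds level 3.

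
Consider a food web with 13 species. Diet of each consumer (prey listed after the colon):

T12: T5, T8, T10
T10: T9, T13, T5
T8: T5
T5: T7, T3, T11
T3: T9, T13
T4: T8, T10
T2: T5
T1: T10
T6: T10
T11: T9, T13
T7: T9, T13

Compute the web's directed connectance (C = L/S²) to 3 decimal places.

C = 0.124

The web has S = 13 species and L = 21 feeding links.
C = L / S² = 21 / 169 = 0.1243 ≈ 0.124.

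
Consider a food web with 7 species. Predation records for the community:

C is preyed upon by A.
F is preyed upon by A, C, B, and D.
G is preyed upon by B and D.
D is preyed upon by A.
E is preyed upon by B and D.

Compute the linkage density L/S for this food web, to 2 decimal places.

There are L = 10 links among S = 7 species.
L/S = 10/7 = 1.4286 ≈ 1.43.

L/S = 1.43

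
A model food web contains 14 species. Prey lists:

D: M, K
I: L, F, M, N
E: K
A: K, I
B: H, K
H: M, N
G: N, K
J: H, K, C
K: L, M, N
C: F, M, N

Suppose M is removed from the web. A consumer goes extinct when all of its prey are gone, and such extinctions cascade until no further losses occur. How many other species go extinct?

Remove M.
Every predator of it retains at least one other prey: H still has N; K still has L, N; C still has F, N; I still has L, F, N; D still has K.
No consumer loses all prey, so no secondary extinctions occur.

0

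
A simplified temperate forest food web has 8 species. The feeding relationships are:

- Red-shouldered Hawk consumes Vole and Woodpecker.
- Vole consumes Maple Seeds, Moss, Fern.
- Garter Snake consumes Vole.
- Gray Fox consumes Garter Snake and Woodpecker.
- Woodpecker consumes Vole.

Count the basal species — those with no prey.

Basal species (no prey listed): Fern, Maple Seeds, Moss.
Count: 3.

3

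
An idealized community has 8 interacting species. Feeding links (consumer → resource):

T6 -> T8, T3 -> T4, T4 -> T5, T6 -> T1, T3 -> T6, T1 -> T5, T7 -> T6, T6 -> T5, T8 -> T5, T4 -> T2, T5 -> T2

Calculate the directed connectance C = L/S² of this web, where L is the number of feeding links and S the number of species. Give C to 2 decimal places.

C = 0.17

The web has S = 8 species and L = 11 feeding links.
C = L / S² = 11 / 64 = 0.1719 ≈ 0.17.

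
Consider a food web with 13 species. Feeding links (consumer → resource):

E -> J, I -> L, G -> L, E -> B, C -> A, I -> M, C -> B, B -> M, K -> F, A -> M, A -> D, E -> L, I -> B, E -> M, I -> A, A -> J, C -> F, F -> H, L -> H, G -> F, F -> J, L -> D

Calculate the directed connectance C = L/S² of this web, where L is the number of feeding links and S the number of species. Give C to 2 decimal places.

The web has S = 13 species and L = 22 feeding links.
C = L / S² = 22 / 169 = 0.1302 ≈ 0.13.

C = 0.13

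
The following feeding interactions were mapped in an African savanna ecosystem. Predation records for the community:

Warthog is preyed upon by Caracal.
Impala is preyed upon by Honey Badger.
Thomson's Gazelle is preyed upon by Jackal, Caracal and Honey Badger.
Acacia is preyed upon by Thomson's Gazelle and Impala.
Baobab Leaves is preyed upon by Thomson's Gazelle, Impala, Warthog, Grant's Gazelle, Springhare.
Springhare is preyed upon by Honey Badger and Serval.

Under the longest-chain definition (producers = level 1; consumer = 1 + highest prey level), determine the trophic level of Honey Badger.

Baobab Leaves is a producer → level 1.
Impala eats Baobab Leaves (level 1); other prey at levels: Acacia 1 → level 2.
Honey Badger eats Impala (level 2); other prey at levels: Springhare 2, Thomson's Gazelle 2 → level 3.

Trophic level 3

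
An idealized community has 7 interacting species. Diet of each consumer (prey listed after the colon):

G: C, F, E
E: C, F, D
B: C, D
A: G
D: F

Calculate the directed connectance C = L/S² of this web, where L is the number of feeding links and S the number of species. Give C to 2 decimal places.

C = 0.20

The web has S = 7 species and L = 10 feeding links.
C = L / S² = 10 / 49 = 0.2041 ≈ 0.20.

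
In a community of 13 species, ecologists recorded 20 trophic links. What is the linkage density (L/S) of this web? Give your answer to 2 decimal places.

There are L = 20 links among S = 13 species.
L/S = 20/13 = 1.5385 ≈ 1.54.

L/S = 1.54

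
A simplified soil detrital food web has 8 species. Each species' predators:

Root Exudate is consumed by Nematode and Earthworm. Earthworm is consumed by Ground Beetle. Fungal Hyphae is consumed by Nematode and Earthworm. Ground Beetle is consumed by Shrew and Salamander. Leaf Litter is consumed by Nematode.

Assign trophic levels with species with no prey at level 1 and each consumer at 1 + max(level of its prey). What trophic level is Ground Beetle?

Root Exudate has no prey (basal) → level 1.
Earthworm eats Root Exudate (level 1); other prey at levels: Fungal Hyphae 1 → level 2.
Ground Beetle eats Earthworm → level 3.

Trophic level 3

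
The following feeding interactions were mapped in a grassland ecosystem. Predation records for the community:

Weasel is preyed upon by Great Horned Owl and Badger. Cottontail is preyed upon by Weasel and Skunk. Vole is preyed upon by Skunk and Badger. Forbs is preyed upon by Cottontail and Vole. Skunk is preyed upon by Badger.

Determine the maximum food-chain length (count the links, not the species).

3 links

One longest chain: Forbs → Cottontail → Weasel → Great Horned Owl.
It has 4 species and 3 links.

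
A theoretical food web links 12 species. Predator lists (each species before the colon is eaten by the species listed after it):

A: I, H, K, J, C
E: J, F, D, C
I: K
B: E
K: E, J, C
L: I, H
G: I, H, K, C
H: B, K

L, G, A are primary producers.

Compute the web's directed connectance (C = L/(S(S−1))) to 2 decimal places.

The web has S = 12 species and L = 22 feeding links.
C = L / (S(S−1)) = 22 / 132 = 0.1667 ≈ 0.17.

C = 0.17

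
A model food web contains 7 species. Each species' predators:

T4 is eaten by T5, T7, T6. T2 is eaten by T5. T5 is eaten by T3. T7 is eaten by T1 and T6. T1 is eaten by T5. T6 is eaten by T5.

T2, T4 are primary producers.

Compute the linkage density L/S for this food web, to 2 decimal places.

There are L = 9 links among S = 7 species.
L/S = 9/7 = 1.2857 ≈ 1.29.

L/S = 1.29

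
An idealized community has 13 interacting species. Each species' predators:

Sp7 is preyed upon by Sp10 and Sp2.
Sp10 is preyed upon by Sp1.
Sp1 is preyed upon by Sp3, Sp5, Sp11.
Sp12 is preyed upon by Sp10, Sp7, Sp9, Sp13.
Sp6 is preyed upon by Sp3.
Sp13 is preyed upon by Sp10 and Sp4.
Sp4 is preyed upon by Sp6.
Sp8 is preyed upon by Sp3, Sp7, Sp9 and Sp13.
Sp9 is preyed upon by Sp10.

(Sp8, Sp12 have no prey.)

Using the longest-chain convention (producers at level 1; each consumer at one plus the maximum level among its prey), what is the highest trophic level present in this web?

5

Producers (level 1): Sp8, Sp12.
Sp8 → Sp13 → Sp10 → Sp1 → Sp5 gives Sp5 level 5.
No species has a prey at level 5, so no species reaches level 6.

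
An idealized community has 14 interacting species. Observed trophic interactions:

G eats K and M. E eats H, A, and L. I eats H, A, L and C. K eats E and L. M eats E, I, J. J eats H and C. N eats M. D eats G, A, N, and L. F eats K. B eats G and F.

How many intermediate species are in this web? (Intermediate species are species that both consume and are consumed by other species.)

8

Intermediate species (has both prey and predators): E, I, J, K, M, N, F, G.
Count: 8.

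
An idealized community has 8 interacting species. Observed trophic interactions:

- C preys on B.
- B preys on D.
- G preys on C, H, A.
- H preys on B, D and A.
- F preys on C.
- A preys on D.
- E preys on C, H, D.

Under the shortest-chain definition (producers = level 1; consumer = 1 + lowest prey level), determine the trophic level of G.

Trophic level 3

D is a producer → level 1.
A eats D → level 2.
G eats A → level 3.
No prey of G is below level 2, so 3 is the minimum.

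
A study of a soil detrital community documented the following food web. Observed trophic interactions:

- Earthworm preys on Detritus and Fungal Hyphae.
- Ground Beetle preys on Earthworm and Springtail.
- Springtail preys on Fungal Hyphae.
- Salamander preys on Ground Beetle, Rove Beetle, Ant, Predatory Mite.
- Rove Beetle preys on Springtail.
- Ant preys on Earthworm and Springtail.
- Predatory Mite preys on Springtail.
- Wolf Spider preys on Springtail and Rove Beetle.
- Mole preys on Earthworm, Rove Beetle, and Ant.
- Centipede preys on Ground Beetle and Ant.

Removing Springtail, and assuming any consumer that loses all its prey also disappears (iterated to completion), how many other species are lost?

3

Remove Springtail.
Round 1: Rove Beetle (all prey gone), Predatory Mite (all prey gone) → extinct.
Round 2: Wolf Spider (all prey gone) → extinct.
No further losses. Total secondary extinctions: 3.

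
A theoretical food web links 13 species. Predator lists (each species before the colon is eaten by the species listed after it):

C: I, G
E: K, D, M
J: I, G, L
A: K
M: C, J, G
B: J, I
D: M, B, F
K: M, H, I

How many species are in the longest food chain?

One longest chain: A → K → M → C → I.
It has 5 species and 4 links.

5 species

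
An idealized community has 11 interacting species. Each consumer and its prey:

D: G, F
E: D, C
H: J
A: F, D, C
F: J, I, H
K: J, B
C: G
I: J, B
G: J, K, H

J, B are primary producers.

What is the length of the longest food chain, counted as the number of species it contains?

5 species

One longest chain: J → K → G → C → A.
It has 5 species and 4 links.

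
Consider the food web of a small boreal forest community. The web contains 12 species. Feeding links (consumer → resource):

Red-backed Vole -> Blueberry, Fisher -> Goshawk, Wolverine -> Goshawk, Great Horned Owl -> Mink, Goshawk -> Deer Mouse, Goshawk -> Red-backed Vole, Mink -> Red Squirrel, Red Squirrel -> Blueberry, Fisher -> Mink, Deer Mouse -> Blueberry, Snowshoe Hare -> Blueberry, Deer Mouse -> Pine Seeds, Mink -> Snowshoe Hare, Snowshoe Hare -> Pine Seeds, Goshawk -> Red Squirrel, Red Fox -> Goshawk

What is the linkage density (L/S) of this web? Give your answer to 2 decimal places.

L/S = 1.33

There are L = 16 links among S = 12 species.
L/S = 16/12 = 1.3333 ≈ 1.33.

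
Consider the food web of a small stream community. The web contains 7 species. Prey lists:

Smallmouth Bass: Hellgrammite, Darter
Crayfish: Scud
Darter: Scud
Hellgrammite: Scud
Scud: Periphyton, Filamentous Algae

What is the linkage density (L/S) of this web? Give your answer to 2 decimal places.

L/S = 1.00

There are L = 7 links among S = 7 species.
L/S = 7/7 = 1.0000 ≈ 1.00.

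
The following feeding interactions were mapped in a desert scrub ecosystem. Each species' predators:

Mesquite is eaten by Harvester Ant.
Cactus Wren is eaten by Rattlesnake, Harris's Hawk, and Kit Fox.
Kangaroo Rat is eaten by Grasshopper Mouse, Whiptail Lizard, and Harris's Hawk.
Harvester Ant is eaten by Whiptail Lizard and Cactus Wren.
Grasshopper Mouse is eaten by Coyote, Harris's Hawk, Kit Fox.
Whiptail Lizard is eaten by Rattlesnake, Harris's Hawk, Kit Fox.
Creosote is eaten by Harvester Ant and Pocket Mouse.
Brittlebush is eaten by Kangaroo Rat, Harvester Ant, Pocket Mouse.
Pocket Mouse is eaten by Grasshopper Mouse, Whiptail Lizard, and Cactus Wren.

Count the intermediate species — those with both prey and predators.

6

Intermediate species (has both prey and predators): Kangaroo Rat, Pocket Mouse, Harvester Ant, Whiptail Lizard, Grasshopper Mouse, Cactus Wren.
Count: 6.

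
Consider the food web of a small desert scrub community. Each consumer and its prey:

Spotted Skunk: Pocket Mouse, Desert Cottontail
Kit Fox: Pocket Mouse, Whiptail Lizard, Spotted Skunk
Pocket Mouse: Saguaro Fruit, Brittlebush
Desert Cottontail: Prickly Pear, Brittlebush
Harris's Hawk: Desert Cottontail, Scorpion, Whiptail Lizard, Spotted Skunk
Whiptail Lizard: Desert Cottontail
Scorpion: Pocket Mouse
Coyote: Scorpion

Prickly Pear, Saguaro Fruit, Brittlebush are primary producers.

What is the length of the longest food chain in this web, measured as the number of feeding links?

One longest chain: Saguaro Fruit → Pocket Mouse → Scorpion → Coyote.
It has 4 species and 3 links.

3 links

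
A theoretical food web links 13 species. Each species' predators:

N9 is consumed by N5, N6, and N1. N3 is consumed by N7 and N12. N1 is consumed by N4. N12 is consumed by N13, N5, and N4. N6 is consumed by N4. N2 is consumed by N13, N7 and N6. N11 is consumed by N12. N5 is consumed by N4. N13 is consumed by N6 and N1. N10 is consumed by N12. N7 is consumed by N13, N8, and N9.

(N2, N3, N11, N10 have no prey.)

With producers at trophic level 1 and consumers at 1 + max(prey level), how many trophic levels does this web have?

Producers (level 1): N2, N3, N11, N10.
N3 → N12 → N13 → N6 → N4 gives N4 level 5.
No species has a prey at level 5, so no species reaches level 6.

5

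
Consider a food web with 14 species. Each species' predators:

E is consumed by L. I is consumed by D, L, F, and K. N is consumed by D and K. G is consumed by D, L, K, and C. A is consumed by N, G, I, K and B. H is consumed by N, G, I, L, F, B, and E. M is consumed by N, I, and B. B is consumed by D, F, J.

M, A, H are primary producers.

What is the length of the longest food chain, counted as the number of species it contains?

3 species

One longest chain: A → G → C.
It has 3 species and 2 links.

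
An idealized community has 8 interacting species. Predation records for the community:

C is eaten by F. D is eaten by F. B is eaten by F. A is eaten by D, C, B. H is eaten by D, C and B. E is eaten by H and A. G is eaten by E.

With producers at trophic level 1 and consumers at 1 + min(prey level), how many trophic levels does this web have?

Producers (level 1): G.
Following each consumer down to its lowest-level prey: G → E → H → B → F (levels 1 through 5).
All prey of F (B 4, C 4, D 4) are at level 4 or above, so F is at level 1 + 4 = 5.
Every consumer has at least one prey at level 4 or below, so none exceeds level 5.

5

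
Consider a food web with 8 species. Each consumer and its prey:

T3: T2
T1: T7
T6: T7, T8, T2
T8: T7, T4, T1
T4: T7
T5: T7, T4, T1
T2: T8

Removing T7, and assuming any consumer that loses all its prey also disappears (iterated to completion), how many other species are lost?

Remove T7.
Round 1: T4 (all prey gone), T1 (all prey gone) → extinct.
Round 2: T5 (all prey gone), T8 (all prey gone) → extinct.
Round 3: T2 (all prey gone) → extinct.
Round 4: T3 (all prey gone), T6 (all prey gone) → extinct.
No further losses. Total secondary extinctions: 7.

7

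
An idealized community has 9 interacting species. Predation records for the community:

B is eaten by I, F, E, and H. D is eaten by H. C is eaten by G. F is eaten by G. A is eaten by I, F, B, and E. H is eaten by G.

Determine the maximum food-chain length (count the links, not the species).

One longest chain: A → B → F → G.
It has 4 species and 3 links.

3 links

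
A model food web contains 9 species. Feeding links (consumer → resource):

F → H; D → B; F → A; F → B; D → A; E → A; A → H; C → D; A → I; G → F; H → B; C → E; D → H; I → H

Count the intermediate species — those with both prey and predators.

Intermediate species (has both prey and predators): H, I, A, D, F, E.
Count: 6.

6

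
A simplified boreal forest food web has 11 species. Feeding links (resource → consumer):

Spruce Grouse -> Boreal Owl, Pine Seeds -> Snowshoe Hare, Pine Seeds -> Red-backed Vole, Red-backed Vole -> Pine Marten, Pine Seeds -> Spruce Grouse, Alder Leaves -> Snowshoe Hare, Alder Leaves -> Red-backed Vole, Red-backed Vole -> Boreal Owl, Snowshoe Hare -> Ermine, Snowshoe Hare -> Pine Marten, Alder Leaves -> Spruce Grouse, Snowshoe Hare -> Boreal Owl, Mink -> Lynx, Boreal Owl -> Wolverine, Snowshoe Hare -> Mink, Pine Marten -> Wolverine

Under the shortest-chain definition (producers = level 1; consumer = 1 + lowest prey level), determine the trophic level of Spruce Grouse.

Pine Seeds is a producer → level 1.
Spruce Grouse eats Pine Seeds → level 2.

Trophic level 2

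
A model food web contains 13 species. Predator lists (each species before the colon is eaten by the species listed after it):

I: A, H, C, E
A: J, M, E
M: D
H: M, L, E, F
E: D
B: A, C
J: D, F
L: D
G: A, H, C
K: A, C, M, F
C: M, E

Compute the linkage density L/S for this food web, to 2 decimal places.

L/S = 2.08

There are L = 27 links among S = 13 species.
L/S = 27/13 = 2.0769 ≈ 2.08.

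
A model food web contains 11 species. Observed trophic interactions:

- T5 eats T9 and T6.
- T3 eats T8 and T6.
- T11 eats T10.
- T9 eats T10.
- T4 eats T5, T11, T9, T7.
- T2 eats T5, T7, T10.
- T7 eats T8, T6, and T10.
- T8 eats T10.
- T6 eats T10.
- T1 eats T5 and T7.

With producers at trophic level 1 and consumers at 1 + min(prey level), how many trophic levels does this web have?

Producers (level 1): T10.
Following each consumer down to its lowest-level prey: T10 → T6 → T5 (levels 1 through 3).
All prey of T5 (T6 2, T9 2) are at level 2 or above, so T5 is at level 1 + 2 = 3.
Every consumer has at least one prey at level 2 or below, so none exceeds level 3.

3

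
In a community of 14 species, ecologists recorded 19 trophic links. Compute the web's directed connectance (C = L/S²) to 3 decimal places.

The web has S = 14 species and L = 19 feeding links.
C = L / S² = 19 / 196 = 0.0969 ≈ 0.097.

C = 0.097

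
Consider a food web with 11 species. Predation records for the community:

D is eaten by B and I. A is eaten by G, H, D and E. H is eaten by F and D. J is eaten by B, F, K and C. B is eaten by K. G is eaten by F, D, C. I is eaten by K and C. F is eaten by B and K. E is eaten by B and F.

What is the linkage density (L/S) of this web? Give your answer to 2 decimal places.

L/S = 2.00

There are L = 22 links among S = 11 species.
L/S = 22/11 = 2.0000 ≈ 2.00.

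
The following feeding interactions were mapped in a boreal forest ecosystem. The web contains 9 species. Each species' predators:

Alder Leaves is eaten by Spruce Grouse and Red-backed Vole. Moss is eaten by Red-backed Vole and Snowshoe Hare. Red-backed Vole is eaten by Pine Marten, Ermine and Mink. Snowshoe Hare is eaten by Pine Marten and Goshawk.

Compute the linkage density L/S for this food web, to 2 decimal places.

There are L = 9 links among S = 9 species.
L/S = 9/9 = 1.0000 ≈ 1.00.

L/S = 1.00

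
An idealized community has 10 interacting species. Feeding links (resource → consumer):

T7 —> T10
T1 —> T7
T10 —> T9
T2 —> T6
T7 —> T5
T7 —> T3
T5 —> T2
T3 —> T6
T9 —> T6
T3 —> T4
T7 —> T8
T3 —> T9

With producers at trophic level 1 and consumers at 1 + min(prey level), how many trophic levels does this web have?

4

Producers (level 1): T1.
Following each consumer down to its lowest-level prey: T1 → T7 → T3 → T4 (levels 1 through 4).
All prey of T4 (T3 3) are at level 3 or above, so T4 is at level 1 + 3 = 4.
Every consumer has at least one prey at level 3 or below, so none exceeds level 4.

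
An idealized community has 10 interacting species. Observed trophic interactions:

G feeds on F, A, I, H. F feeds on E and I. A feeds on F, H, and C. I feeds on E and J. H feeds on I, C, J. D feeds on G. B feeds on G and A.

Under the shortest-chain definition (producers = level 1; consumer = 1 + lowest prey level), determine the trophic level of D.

Trophic level 4

E is a producer → level 1.
I eats E → level 2.
G eats I → level 3.
D eats G → level 4.
No prey of D is below level 3, so 4 is the minimum.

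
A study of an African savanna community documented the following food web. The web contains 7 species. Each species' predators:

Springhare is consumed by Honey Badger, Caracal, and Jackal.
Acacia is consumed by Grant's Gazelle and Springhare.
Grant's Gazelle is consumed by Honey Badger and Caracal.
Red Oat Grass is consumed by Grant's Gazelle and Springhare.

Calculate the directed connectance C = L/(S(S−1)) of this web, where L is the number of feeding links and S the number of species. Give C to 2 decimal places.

C = 0.21

The web has S = 7 species and L = 9 feeding links.
C = L / (S(S−1)) = 9 / 42 = 0.2143 ≈ 0.21.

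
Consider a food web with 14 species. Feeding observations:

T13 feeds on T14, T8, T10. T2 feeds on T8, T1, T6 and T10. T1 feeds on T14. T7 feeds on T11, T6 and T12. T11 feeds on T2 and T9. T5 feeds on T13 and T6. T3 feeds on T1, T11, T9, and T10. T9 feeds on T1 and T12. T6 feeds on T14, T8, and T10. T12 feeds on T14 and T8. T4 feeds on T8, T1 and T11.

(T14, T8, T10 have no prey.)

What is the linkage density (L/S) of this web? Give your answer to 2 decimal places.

L/S = 2.07

There are L = 29 links among S = 14 species.
L/S = 29/14 = 2.0714 ≈ 2.07.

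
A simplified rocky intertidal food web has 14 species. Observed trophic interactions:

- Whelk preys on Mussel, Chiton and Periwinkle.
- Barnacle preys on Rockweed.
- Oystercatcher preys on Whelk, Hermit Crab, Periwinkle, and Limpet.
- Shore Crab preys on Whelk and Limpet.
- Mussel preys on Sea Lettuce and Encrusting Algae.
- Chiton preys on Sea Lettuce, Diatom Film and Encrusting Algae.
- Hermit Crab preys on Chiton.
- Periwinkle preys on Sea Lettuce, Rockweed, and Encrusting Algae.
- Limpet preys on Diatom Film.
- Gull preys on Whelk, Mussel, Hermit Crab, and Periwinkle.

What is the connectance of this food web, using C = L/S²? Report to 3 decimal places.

The web has S = 14 species and L = 24 feeding links.
C = L / S² = 24 / 196 = 0.1224 ≈ 0.122.

C = 0.122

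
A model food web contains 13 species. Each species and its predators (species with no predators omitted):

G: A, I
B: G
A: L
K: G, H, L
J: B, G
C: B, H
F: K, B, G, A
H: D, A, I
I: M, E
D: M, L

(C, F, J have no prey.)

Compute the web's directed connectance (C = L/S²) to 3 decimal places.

The web has S = 13 species and L = 22 feeding links.
C = L / S² = 22 / 169 = 0.1302 ≈ 0.130.

C = 0.130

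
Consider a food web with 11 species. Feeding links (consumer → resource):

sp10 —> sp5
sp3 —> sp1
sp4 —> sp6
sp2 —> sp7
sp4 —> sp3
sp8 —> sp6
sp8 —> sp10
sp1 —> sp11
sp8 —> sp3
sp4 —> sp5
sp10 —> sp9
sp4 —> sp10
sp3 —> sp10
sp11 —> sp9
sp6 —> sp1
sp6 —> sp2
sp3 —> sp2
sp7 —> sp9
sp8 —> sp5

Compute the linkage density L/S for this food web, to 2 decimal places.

L/S = 1.73

There are L = 19 links among S = 11 species.
L/S = 19/11 = 1.7273 ≈ 1.73.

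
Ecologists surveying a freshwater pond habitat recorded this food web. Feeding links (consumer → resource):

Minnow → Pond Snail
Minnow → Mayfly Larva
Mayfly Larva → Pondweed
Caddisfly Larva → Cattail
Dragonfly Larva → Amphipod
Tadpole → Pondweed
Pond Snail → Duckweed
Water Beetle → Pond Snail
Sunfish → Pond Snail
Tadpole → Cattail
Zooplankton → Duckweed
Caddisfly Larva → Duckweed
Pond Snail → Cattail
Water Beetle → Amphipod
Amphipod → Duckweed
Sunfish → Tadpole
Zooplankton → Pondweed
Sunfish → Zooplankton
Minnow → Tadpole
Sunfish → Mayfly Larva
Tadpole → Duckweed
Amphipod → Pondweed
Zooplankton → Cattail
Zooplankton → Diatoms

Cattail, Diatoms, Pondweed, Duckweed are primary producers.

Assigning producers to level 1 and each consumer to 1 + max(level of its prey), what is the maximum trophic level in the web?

3

Producers (level 1): Cattail, Diatoms, Pondweed, Duckweed.
Pondweed → Amphipod → Dragonfly Larva gives Dragonfly Larva level 3.
No species has a prey at level 3, so no species reaches level 4.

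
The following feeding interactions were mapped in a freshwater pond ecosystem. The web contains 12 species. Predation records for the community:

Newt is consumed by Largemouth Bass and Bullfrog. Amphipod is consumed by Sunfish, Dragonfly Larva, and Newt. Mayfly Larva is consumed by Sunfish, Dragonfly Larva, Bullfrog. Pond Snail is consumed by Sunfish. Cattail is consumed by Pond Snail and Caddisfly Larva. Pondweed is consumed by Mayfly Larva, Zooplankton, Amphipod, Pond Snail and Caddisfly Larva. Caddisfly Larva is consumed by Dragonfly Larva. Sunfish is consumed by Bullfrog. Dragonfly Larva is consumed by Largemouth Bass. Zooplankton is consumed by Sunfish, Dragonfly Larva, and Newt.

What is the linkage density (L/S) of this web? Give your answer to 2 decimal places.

There are L = 22 links among S = 12 species.
L/S = 22/12 = 1.8333 ≈ 1.83.

L/S = 1.83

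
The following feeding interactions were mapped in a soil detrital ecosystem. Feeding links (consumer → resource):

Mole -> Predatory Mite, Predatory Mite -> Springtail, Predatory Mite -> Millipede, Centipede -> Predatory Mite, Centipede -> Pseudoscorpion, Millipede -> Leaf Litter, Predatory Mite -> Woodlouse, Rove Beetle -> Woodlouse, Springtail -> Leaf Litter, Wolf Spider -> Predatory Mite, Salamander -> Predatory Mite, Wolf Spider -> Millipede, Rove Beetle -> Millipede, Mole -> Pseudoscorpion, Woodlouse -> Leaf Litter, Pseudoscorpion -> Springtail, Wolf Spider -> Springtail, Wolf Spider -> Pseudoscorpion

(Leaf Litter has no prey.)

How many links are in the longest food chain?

3 links

One longest chain: Leaf Litter → Millipede → Predatory Mite → Centipede.
It has 4 species and 3 links.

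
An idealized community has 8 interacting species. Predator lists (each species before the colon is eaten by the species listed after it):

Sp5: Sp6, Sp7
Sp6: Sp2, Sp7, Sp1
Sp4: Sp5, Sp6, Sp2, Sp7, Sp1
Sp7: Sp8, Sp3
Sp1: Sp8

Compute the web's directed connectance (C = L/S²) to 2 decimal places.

C = 0.20

The web has S = 8 species and L = 13 feeding links.
C = L / S² = 13 / 64 = 0.2031 ≈ 0.20.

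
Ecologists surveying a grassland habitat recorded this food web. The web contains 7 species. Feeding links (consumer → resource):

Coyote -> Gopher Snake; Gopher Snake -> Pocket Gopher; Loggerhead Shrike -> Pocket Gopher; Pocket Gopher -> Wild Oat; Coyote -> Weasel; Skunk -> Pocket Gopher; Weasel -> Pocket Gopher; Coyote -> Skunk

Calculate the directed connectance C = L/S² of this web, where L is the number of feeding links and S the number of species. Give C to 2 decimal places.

The web has S = 7 species and L = 8 feeding links.
C = L / S² = 8 / 49 = 0.1633 ≈ 0.16.

C = 0.16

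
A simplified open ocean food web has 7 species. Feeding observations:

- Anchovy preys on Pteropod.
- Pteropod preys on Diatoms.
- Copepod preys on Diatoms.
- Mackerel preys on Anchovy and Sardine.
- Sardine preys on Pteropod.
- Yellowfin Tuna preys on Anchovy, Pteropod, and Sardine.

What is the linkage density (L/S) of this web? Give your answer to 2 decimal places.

There are L = 9 links among S = 7 species.
L/S = 9/7 = 1.2857 ≈ 1.29.

L/S = 1.29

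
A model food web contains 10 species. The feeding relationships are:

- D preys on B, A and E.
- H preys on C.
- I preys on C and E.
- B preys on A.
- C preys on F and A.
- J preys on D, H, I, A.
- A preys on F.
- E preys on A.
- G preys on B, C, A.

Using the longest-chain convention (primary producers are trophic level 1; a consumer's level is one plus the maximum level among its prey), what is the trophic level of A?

Trophic level 2

F is a producer → level 1.
A eats F → level 2.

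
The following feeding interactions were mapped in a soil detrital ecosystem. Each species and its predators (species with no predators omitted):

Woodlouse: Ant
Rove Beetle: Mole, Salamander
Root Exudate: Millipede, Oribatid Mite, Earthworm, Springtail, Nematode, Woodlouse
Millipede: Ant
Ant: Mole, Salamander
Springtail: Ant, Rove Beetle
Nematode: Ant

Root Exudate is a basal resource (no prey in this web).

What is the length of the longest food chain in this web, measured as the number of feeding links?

3 links

One longest chain: Root Exudate → Springtail → Rove Beetle → Mole.
It has 4 species and 3 links.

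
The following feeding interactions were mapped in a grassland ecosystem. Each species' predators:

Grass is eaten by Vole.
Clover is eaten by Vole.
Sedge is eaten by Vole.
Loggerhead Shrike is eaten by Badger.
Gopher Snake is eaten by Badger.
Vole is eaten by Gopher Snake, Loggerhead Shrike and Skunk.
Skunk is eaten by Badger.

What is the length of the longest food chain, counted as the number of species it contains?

4 species

One longest chain: Sedge → Vole → Gopher Snake → Badger.
It has 4 species and 3 links.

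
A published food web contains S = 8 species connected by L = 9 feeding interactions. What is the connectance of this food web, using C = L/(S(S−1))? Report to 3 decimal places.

The web has S = 8 species and L = 9 feeding links.
C = L / (S(S−1)) = 9 / 56 = 0.1607 ≈ 0.161.

C = 0.161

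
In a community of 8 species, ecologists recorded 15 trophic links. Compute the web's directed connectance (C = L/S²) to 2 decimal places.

C = 0.23

The web has S = 8 species and L = 15 feeding links.
C = L / S² = 15 / 64 = 0.2344 ≈ 0.23.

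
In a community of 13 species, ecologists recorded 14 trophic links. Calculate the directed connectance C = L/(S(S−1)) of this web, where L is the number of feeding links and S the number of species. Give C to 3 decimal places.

The web has S = 13 species and L = 14 feeding links.
C = L / (S(S−1)) = 14 / 156 = 0.0897 ≈ 0.090.

C = 0.090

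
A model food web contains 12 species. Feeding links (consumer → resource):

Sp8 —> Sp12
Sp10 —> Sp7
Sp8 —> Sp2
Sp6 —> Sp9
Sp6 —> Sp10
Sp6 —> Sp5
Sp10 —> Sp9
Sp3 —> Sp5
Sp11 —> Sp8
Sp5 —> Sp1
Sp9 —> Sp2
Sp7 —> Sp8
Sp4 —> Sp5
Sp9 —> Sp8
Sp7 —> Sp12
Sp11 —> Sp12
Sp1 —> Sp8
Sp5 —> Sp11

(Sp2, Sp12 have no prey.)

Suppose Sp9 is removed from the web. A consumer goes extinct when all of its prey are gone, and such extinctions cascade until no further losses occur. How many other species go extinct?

0

Remove Sp9.
Every predator of it retains at least one other prey: Sp10 still has Sp7; Sp6 still has Sp10, Sp5.
No consumer loses all prey, so no secondary extinctions occur.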